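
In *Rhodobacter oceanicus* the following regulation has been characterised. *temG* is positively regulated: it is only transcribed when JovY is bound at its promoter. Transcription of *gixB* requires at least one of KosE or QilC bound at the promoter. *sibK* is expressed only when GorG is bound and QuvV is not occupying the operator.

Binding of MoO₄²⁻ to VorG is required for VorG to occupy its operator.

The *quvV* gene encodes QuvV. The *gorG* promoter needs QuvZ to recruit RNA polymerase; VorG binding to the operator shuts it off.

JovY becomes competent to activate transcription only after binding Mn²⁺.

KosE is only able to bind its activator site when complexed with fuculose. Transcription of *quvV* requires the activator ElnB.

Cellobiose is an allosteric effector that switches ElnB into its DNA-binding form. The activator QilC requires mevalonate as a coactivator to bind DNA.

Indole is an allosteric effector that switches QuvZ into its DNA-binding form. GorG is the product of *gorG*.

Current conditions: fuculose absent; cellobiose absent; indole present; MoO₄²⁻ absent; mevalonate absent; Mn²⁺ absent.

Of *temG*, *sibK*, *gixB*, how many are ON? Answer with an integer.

Mn²⁺ is absent, so JovY is inactive.
Required activator JovY is absent, so *temG* is not transcribed.
→ *temG* is OFF.
Indole is present, so QuvZ is active.
MoO₄²⁻ is absent, so VorG is inactive.
No repressor is bound and QuvZ is active, so *gorG* is transcribed.
So GorG is produced and active.
Cellobiose is absent, so ElnB is inactive.
Required activator ElnB is absent, so *quvV* is not transcribed.
So QuvV is not produced.
No repressor is bound and GorG is active, so *sibK* is transcribed.
→ *sibK* is ON.
Fuculose is absent, so KosE is inactive.
Mevalonate is absent, so QilC is inactive.
No activator is available at the *gixB* promoter, so *gixB* is not transcribed.
→ *gixB* is OFF.
1 of the 3 genes is transcribed.

1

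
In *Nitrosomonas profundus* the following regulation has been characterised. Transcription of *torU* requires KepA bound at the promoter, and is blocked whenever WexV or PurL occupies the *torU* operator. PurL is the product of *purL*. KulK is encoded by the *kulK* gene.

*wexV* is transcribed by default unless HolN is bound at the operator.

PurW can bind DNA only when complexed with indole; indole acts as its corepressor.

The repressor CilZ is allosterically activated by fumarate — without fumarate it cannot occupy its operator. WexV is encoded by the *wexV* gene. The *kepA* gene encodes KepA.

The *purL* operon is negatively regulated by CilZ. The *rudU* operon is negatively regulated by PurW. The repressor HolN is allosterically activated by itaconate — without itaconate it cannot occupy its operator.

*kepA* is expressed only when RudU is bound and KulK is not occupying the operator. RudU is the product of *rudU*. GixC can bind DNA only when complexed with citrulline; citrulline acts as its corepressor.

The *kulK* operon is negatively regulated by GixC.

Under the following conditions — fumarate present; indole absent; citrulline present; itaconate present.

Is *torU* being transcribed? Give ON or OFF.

Itaconate is present, so HolN is active.
With repressor HolN bound, *wexV* is not transcribed.
So WexV is not produced.
Fumarate is present, so CilZ is active.
With repressor CilZ bound, *purL* is not transcribed.
So PurL is not produced.
Indole is absent, so PurW is inactive.
With no repressor bound, *rudU* is transcribed.
So RudU is produced and active.
Citrulline is present, so GixC is active.
With repressor GixC bound, *kulK* is not transcribed.
So KulK is not produced.
No repressor is bound and RudU is active, so *kepA* is transcribed.
So KepA is produced and active.
No repressor is bound and KepA is active, so *torU* is transcribed.

ON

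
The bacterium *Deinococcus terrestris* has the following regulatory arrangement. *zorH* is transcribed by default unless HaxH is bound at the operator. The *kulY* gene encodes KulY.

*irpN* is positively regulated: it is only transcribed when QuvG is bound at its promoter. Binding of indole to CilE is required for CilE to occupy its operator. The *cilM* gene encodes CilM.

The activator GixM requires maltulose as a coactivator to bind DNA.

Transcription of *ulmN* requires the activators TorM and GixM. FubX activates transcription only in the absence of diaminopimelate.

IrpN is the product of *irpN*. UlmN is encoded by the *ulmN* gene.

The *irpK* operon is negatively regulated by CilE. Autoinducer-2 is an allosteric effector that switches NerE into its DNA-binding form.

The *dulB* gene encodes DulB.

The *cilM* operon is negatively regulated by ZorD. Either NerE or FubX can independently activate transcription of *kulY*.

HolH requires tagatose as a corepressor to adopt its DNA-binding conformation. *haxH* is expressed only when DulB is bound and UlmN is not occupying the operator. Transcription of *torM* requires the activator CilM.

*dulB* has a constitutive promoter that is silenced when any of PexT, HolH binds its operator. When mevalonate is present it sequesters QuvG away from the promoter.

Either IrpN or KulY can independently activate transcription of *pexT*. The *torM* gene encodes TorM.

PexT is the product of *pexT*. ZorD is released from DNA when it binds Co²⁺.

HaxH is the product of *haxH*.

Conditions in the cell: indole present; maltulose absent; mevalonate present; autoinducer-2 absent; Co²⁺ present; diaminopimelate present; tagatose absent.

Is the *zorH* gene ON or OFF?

Mevalonate is present, so QuvG is inactive.
Required activator QuvG is absent, so *irpN* is not transcribed.
So IrpN is not produced.
Autoinducer-2 is absent, so NerE is inactive.
Diaminopimelate is present, so FubX is inactive.
No activator is available at the *kulY* promoter, so *kulY* is not transcribed.
So KulY is not produced.
No activator is available at the *pexT* promoter, so *pexT* is not transcribed.
So PexT is not produced.
Tagatose is absent, so HolH is inactive.
With no repressor bound, *dulB* is transcribed.
So DulB is produced and active.
Co²⁺ is present, so ZorD is inactive.
With no repressor bound, *cilM* is transcribed.
So CilM is produced and active.
No repressor is bound and CilM is active, so *torM* is transcribed.
So TorM is produced and active.
Maltulose is absent, so GixM is inactive.
Required activator GixM is absent, so *ulmN* is not transcribed.
So UlmN is not produced.
No repressor is bound and DulB is active, so *haxH* is transcribed.
So HaxH is produced and active.
With repressor HaxH bound, *zorH* is not transcribed.

OFF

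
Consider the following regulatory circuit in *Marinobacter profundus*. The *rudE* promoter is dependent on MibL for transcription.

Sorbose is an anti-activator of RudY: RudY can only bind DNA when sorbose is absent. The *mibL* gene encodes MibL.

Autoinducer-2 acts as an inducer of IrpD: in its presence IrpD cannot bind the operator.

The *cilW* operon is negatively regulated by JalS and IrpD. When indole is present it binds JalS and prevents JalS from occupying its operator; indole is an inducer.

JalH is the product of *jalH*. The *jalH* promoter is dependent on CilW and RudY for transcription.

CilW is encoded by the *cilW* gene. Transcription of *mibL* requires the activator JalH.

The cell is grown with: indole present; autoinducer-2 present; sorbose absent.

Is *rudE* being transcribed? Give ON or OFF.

ON

Indole is present, so JalS is inactive.
Autoinducer-2 is present, so IrpD is inactive.
With no repressor bound, *cilW* is transcribed.
So CilW is produced and active.
Sorbose is absent, so RudY is active.
No repressor is bound and CilW and RudY are active, so *jalH* is transcribed.
So JalH is produced and active.
No repressor is bound and JalH is active, so *mibL* is transcribed.
So MibL is produced and active.
No repressor is bound and MibL is active, so *rudE* is transcribed.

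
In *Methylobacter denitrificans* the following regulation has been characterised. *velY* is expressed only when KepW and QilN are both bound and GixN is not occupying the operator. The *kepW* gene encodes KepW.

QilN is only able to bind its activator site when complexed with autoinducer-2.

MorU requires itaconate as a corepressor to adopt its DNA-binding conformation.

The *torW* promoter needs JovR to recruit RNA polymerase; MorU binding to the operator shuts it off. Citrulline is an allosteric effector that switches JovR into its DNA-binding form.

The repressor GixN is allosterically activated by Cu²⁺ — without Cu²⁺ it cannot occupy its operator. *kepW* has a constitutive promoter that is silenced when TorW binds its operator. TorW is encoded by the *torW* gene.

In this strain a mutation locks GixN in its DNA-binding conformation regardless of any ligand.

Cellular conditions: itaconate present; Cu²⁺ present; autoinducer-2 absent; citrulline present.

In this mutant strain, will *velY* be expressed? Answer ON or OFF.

OFF

Citrulline is present, so JovR is active.
Itaconate is present, so MorU is active.
With repressor MorU bound, *torW* is not transcribed.
So TorW is not produced.
With no repressor bound, *kepW* is transcribed.
So KepW is produced and active.
GixN is constitutively active in this strain.
Autoinducer-2 is absent, so QilN is inactive.
With repressor GixN bound, *velY* is not transcribed.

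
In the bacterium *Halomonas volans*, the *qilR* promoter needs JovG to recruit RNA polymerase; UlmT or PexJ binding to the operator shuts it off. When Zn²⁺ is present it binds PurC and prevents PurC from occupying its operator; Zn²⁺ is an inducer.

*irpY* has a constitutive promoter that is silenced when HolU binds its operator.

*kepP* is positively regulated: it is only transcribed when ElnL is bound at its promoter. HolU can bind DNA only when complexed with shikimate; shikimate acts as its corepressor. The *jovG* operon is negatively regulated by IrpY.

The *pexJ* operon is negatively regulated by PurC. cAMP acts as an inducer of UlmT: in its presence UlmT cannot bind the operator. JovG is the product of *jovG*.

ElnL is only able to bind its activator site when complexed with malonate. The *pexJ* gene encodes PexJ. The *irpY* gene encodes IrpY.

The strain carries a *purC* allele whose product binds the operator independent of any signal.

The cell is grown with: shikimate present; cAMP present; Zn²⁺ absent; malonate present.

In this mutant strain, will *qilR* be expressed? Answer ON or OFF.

ON

Shikimate is present, so HolU is active.
With repressor HolU bound, *irpY* is not transcribed.
So IrpY is not produced.
With no repressor bound, *jovG* is transcribed.
So JovG is produced and active.
cAMP is present, so UlmT is inactive.
PurC is constitutively active in this strain.
With repressor PurC bound, *pexJ* is not transcribed.
So PexJ is not produced.
No repressor is bound and JovG is active, so *qilR* is transcribed.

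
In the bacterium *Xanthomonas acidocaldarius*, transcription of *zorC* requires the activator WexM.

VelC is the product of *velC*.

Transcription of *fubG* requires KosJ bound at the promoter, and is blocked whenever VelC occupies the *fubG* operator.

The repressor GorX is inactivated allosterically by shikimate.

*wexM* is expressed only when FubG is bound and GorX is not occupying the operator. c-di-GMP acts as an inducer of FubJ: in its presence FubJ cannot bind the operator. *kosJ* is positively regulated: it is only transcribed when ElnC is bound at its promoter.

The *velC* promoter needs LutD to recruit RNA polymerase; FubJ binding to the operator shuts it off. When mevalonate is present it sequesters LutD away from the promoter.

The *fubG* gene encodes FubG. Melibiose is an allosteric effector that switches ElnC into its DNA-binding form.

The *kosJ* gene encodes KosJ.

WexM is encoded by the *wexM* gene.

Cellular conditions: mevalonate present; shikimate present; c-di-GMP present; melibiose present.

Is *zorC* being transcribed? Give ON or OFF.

ON

Mevalonate is present, so LutD is inactive.
c-di-GMP is present, so FubJ is inactive.
Required activator LutD is absent, so *velC* is not transcribed.
So VelC is not produced.
Melibiose is present, so ElnC is active.
No repressor is bound and ElnC is active, so *kosJ* is transcribed.
So KosJ is produced and active.
No repressor is bound and KosJ is active, so *fubG* is transcribed.
So FubG is produced and active.
Shikimate is present, so GorX is inactive.
No repressor is bound and FubG is active, so *wexM* is transcribed.
So WexM is produced and active.
No repressor is bound and WexM is active, so *zorC* is transcribed.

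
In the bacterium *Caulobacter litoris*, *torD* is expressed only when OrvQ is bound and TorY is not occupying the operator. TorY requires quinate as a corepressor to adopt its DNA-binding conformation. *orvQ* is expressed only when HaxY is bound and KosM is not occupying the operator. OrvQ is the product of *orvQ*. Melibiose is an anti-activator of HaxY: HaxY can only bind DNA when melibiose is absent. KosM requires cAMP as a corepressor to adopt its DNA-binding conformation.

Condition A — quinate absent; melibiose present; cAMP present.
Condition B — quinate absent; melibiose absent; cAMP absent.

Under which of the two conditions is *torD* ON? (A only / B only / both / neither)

Condition A:
Quinate is absent, so TorY is inactive.
Melibiose is present, so HaxY is inactive.
cAMP is present, so KosM is active.
With repressor KosM bound, *orvQ* is not transcribed.
So OrvQ is not produced.
Required activator OrvQ is absent, so *torD* is not transcribed.
→ *torD* is OFF in A.
Condition B:
Quinate is absent, so TorY is inactive.
Melibiose is absent, so HaxY is active.
cAMP is absent, so KosM is inactive.
No repressor is bound and HaxY is active, so *orvQ* is transcribed.
So OrvQ is produced and active.
No repressor is bound and OrvQ is active, so *torD* is transcribed.
→ *torD* is ON in B.

B only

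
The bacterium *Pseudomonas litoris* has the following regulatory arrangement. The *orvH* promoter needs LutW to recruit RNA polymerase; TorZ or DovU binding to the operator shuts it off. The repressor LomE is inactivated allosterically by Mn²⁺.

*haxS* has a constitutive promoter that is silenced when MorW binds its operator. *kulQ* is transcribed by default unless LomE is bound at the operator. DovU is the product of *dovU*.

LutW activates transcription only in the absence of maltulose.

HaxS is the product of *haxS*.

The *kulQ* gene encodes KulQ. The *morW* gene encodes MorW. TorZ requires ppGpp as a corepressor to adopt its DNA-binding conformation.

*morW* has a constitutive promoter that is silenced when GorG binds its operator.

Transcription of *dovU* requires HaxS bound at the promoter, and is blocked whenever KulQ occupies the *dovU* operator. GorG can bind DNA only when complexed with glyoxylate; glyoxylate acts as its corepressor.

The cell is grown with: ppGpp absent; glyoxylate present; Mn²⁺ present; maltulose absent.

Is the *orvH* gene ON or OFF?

ON

Maltulose is absent, so LutW is active.
ppGpp is absent, so TorZ is inactive.
Mn²⁺ is present, so LomE is inactive.
With no repressor bound, *kulQ* is transcribed.
So KulQ is produced and active.
Glyoxylate is present, so GorG is active.
With repressor GorG bound, *morW* is not transcribed.
So MorW is not produced.
With no repressor bound, *haxS* is transcribed.
So HaxS is produced and active.
With repressor KulQ bound, *dovU* is not transcribed.
So DovU is not produced.
No repressor is bound and LutW is active, so *orvH* is transcribed.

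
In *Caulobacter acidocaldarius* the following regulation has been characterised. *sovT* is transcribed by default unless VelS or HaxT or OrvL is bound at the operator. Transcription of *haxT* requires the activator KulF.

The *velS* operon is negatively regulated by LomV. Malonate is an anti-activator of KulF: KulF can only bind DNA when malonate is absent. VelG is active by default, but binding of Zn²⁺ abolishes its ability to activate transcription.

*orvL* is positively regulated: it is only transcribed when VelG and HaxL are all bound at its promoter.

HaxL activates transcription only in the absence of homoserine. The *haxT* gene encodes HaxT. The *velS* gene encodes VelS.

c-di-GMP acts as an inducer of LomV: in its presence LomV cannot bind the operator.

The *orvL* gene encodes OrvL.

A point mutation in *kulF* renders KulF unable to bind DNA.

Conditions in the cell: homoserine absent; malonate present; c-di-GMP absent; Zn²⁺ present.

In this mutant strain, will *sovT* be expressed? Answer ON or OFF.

ON

c-di-GMP is absent, so LomV is active.
With repressor LomV bound, *velS* is not transcribed.
So VelS is not produced.
KulF is non-functional in this strain, so it has no effect.
Required activator KulF is absent, so *haxT* is not transcribed.
So HaxT is not produced.
Zn²⁺ is present, so VelG is inactive.
Homoserine is absent, so HaxL is active.
Required activator VelG is absent, so *orvL* is not transcribed.
So OrvL is not produced.
With no repressor bound, *sovT* is transcribed.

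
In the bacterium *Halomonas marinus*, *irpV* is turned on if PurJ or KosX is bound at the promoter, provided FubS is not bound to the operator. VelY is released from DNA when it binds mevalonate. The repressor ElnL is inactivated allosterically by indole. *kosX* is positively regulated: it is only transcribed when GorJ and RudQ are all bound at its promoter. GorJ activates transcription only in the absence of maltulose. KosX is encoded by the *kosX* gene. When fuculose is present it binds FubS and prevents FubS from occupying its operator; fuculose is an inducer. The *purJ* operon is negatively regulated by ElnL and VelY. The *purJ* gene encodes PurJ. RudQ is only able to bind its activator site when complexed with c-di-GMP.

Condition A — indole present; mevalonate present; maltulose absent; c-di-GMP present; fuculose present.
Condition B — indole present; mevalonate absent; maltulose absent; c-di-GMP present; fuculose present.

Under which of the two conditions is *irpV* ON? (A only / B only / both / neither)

both

Condition A:
Indole is present, so ElnL is inactive.
Mevalonate is present, so VelY is inactive.
With no repressor bound, *purJ* is transcribed.
So PurJ is produced and active.
Maltulose is absent, so GorJ is active.
c-di-GMP is present, so RudQ is active.
No repressor is bound and GorJ and RudQ are active, so *kosX* is transcribed.
So KosX is produced and active.
Fuculose is present, so FubS is inactive.
Activator PurJ is present, so *irpV* is transcribed.
→ *irpV* is ON in A.
Condition B:
Indole is present, so ElnL is inactive.
Mevalonate is absent, so VelY is active.
With repressor VelY bound, *purJ* is not transcribed.
So PurJ is not produced.
Maltulose is absent, so GorJ is active.
c-di-GMP is present, so RudQ is active.
No repressor is bound and GorJ and RudQ are active, so *kosX* is transcribed.
So KosX is produced and active.
Fuculose is present, so FubS is inactive.
Activator KosX is present, so *irpV* is transcribed.
→ *irpV* is ON in B.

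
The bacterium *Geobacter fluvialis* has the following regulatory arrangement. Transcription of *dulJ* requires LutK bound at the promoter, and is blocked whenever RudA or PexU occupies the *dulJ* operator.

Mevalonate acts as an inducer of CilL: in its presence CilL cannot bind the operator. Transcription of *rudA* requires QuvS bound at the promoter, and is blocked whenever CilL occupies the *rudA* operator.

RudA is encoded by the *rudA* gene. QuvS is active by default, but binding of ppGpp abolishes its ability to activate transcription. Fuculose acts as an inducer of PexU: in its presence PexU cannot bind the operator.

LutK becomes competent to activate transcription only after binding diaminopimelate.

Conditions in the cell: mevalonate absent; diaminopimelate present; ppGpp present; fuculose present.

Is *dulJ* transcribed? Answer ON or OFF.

Mevalonate is absent, so CilL is active.
ppGpp is present, so QuvS is inactive.
With repressor CilL bound, *rudA* is not transcribed.
So RudA is not produced.
Diaminopimelate is present, so LutK is active.
Fuculose is present, so PexU is inactive.
No repressor is bound and LutK is active, so *dulJ* is transcribed.

ON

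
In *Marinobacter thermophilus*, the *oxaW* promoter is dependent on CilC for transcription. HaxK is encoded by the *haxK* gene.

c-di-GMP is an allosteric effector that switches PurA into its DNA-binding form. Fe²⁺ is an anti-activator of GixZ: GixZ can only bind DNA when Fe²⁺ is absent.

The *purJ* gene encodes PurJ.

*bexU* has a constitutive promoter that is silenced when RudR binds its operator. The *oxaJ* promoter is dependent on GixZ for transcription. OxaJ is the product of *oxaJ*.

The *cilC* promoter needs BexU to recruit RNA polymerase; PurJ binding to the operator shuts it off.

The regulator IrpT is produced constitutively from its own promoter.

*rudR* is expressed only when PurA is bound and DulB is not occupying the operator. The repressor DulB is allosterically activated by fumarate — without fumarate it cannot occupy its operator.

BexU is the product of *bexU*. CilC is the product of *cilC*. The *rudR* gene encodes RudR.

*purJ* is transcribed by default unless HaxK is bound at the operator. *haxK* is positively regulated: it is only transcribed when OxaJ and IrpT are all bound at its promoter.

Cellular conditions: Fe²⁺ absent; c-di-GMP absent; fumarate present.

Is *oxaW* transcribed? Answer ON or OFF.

ON

Fe²⁺ is absent, so GixZ is active.
No repressor is bound and GixZ is active, so *oxaJ* is transcribed.
So OxaJ is produced and active.
IrpT is produced constitutively and is active.
No repressor is bound and OxaJ and IrpT are active, so *haxK* is transcribed.
So HaxK is produced and active.
With repressor HaxK bound, *purJ* is not transcribed.
So PurJ is not produced.
Fumarate is present, so DulB is active.
c-di-GMP is absent, so PurA is inactive.
With repressor DulB bound, *rudR* is not transcribed.
So RudR is not produced.
With no repressor bound, *bexU* is transcribed.
So BexU is produced and active.
No repressor is bound and BexU is active, so *cilC* is transcribed.
So CilC is produced and active.
No repressor is bound and CilC is active, so *oxaW* is transcribed.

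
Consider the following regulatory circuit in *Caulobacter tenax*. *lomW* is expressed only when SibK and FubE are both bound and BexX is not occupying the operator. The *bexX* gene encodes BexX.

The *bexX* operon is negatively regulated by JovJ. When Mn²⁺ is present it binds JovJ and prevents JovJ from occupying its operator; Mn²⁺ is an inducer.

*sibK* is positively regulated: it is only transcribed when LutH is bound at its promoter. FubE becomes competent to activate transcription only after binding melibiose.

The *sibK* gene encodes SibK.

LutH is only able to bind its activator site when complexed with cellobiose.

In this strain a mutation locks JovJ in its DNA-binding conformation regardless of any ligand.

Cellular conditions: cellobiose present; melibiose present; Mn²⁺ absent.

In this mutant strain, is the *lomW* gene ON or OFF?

ON

JovJ is constitutively active in this strain.
With repressor JovJ bound, *bexX* is not transcribed.
So BexX is not produced.
Cellobiose is present, so LutH is active.
No repressor is bound and LutH is active, so *sibK* is transcribed.
So SibK is produced and active.
Melibiose is present, so FubE is active.
No repressor is bound and SibK and FubE are active, so *lomW* is transcribed.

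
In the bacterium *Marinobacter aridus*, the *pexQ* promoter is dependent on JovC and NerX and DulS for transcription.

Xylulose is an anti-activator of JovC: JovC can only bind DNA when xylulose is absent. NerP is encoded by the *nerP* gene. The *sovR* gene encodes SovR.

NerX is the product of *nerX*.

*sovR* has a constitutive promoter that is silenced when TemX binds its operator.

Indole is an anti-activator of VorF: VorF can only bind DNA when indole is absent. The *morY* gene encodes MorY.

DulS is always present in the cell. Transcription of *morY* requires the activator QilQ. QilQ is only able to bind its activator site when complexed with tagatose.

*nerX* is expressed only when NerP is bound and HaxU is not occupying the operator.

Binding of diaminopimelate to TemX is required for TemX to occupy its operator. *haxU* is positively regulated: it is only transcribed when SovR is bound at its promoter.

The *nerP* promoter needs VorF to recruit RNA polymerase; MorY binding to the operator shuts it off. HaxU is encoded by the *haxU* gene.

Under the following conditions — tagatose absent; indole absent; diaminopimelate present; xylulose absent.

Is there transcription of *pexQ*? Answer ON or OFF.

Xylulose is absent, so JovC is active.
Diaminopimelate is present, so TemX is active.
With repressor TemX bound, *sovR* is not transcribed.
So SovR is not produced.
Required activator SovR is absent, so *haxU* is not transcribed.
So HaxU is not produced.
Indole is absent, so VorF is active.
Tagatose is absent, so QilQ is inactive.
Required activator QilQ is absent, so *morY* is not transcribed.
So MorY is not produced.
No repressor is bound and VorF is active, so *nerP* is transcribed.
So NerP is produced and active.
No repressor is bound and NerP is active, so *nerX* is transcribed.
So NerX is produced and active.
DulS is produced constitutively and is active.
No repressor is bound and JovC and NerX and DulS are active, so *pexQ* is transcribed.

ON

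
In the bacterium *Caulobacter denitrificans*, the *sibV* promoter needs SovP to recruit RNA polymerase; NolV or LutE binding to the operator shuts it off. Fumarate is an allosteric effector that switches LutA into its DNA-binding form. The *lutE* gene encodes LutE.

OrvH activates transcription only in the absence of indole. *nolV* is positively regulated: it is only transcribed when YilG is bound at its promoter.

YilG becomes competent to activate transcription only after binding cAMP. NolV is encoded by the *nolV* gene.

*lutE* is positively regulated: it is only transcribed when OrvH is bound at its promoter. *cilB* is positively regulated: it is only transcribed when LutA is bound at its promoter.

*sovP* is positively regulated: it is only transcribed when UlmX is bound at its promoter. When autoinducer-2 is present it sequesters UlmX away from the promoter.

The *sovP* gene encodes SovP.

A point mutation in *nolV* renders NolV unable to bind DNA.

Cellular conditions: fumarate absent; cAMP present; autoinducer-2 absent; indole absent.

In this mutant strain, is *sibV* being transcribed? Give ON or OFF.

NolV is non-functional in this strain, so it has no effect.
Indole is absent, so OrvH is active.
No repressor is bound and OrvH is active, so *lutE* is transcribed.
So LutE is produced and active.
Autoinducer-2 is absent, so UlmX is active.
No repressor is bound and UlmX is active, so *sovP* is transcribed.
So SovP is produced and active.
With repressor LutE bound, *sibV* is not transcribed.

OFF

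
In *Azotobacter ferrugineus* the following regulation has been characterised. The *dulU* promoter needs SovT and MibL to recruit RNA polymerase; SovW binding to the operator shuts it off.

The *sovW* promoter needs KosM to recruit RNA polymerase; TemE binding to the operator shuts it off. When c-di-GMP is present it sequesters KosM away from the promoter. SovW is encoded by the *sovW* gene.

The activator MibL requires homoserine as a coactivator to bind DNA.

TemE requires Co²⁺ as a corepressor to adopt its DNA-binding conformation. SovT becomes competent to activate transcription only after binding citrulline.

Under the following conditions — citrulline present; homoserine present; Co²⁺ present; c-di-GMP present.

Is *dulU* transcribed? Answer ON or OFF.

Citrulline is present, so SovT is active.
Homoserine is present, so MibL is active.
Co²⁺ is present, so TemE is active.
c-di-GMP is present, so KosM is inactive.
With repressor TemE bound, *sovW* is not transcribed.
So SovW is not produced.
No repressor is bound and SovT and MibL are active, so *dulU* is transcribed.

ON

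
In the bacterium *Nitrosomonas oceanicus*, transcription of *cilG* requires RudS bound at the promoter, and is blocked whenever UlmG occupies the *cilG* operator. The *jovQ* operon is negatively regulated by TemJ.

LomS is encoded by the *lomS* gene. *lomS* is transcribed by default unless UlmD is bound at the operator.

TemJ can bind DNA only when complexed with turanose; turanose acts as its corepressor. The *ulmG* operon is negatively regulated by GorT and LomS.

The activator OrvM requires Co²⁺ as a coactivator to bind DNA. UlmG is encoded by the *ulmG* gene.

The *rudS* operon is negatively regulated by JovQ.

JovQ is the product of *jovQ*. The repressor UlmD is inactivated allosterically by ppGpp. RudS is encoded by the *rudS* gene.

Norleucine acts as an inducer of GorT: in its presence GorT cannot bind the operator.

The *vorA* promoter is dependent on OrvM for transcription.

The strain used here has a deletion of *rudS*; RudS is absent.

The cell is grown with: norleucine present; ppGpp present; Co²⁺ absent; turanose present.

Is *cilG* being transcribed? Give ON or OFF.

OFF

Norleucine is present, so GorT is inactive.
ppGpp is present, so UlmD is inactive.
With no repressor bound, *lomS* is transcribed.
So LomS is produced and active.
With repressor LomS bound, *ulmG* is not transcribed.
So UlmG is not produced.
RudS is non-functional in this strain, so it has no effect.
Required activator RudS is absent, so *cilG* is not transcribed.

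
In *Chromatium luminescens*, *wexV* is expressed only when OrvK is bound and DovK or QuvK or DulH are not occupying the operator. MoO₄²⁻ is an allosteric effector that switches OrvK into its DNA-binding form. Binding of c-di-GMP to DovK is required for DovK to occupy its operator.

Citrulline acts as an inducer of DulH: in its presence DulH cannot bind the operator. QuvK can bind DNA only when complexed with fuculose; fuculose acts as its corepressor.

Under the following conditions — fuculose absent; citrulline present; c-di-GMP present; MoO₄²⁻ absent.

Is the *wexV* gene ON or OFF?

MoO₄²⁻ is absent, so OrvK is inactive.
c-di-GMP is present, so DovK is active.
Fuculose is absent, so QuvK is inactive.
Citrulline is present, so DulH is inactive.
With repressor DovK bound, *wexV* is not transcribed.

OFF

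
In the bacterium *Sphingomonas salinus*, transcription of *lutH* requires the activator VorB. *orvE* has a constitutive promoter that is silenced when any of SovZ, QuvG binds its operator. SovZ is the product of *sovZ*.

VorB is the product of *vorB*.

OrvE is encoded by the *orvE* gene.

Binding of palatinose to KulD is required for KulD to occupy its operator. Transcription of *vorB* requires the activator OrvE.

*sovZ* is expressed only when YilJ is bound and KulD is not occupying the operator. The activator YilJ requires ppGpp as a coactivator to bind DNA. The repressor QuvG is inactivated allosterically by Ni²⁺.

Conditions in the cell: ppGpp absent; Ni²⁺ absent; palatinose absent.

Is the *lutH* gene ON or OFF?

OFF

Palatinose is absent, so KulD is inactive.
ppGpp is absent, so YilJ is inactive.
Required activator YilJ is absent, so *sovZ* is not transcribed.
So SovZ is not produced.
Ni²⁺ is absent, so QuvG is active.
With repressor QuvG bound, *orvE* is not transcribed.
So OrvE is not produced.
Required activator OrvE is absent, so *vorB* is not transcribed.
So VorB is not produced.
Required activator VorB is absent, so *lutH* is not transcribed.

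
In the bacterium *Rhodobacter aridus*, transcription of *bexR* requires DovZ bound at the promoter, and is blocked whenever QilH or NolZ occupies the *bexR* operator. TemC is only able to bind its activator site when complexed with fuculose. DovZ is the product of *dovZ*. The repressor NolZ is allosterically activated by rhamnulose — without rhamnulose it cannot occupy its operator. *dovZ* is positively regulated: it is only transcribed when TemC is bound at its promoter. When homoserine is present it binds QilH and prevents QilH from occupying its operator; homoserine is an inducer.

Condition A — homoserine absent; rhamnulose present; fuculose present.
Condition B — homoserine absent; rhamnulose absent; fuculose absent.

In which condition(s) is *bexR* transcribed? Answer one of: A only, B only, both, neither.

neither

Condition A:
Homoserine is absent, so QilH is active.
Rhamnulose is present, so NolZ is active.
Fuculose is present, so TemC is active.
No repressor is bound and TemC is active, so *dovZ* is transcribed.
So DovZ is produced and active.
With repressor QilH bound, *bexR* is not transcribed.
→ *bexR* is OFF in A.
Condition B:
Homoserine is absent, so QilH is active.
Rhamnulose is absent, so NolZ is inactive.
Fuculose is absent, so TemC is inactive.
Required activator TemC is absent, so *dovZ* is not transcribed.
So DovZ is not produced.
With repressor QilH bound, *bexR* is not transcribed.
→ *bexR* is OFF in B.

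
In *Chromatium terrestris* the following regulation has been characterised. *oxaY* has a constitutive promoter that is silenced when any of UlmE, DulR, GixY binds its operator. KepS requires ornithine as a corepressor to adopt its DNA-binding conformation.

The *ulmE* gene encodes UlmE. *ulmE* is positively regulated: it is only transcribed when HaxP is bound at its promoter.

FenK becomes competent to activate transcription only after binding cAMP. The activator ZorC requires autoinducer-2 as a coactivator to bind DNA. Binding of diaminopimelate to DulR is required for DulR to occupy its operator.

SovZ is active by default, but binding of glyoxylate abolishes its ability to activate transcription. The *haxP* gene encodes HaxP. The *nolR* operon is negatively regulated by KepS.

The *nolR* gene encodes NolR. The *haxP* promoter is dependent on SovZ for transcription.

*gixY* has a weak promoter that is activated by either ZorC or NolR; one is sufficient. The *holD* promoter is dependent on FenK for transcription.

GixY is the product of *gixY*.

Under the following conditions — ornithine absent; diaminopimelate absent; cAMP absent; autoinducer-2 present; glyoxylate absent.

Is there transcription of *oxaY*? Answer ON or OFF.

Glyoxylate is absent, so SovZ is active.
No repressor is bound and SovZ is active, so *haxP* is transcribed.
So HaxP is produced and active.
No repressor is bound and HaxP is active, so *ulmE* is transcribed.
So UlmE is produced and active.
Diaminopimelate is absent, so DulR is inactive.
Autoinducer-2 is present, so ZorC is active.
Ornithine is absent, so KepS is inactive.
With no repressor bound, *nolR* is transcribed.
So NolR is produced and active.
Activator ZorC is present, so *gixY* is transcribed.
So GixY is produced and active.
With repressor UlmE bound, *oxaY* is not transcribed.

OFF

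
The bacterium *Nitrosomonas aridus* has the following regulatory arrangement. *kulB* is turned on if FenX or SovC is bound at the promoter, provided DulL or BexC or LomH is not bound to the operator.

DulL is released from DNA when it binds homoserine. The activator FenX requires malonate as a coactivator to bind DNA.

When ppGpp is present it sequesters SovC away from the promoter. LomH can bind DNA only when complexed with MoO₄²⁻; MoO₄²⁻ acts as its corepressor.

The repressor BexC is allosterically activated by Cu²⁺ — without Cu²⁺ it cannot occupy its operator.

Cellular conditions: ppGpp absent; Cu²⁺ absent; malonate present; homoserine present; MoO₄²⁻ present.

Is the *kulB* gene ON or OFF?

OFF

Homoserine is present, so DulL is inactive.
Malonate is present, so FenX is active.
Cu²⁺ is absent, so BexC is inactive.
MoO₄²⁻ is present, so LomH is active.
ppGpp is absent, so SovC is active.
With repressor LomH bound, *kulB* is not transcribed.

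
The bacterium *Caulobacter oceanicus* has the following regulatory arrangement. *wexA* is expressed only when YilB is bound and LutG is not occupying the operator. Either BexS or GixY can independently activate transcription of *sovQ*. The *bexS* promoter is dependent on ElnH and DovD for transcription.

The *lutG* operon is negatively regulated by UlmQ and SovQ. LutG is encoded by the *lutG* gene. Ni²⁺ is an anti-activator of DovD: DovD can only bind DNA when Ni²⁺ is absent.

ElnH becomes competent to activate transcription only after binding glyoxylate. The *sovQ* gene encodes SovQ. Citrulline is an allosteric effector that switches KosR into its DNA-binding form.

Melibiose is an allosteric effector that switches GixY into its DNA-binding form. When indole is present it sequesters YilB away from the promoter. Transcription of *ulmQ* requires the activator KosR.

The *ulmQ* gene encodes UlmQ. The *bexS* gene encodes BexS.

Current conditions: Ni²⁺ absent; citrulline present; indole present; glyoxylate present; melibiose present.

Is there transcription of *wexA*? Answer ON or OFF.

OFF

Indole is present, so YilB is inactive.
Citrulline is present, so KosR is active.
No repressor is bound and KosR is active, so *ulmQ* is transcribed.
So UlmQ is produced and active.
Glyoxylate is present, so ElnH is active.
Ni²⁺ is absent, so DovD is active.
No repressor is bound and ElnH and DovD are active, so *bexS* is transcribed.
So BexS is produced and active.
Melibiose is present, so GixY is active.
Activator BexS is present, so *sovQ* is transcribed.
So SovQ is produced and active.
With repressor UlmQ bound, *lutG* is not transcribed.
So LutG is not produced.
Required activator YilB is absent, so *wexA* is not transcribed.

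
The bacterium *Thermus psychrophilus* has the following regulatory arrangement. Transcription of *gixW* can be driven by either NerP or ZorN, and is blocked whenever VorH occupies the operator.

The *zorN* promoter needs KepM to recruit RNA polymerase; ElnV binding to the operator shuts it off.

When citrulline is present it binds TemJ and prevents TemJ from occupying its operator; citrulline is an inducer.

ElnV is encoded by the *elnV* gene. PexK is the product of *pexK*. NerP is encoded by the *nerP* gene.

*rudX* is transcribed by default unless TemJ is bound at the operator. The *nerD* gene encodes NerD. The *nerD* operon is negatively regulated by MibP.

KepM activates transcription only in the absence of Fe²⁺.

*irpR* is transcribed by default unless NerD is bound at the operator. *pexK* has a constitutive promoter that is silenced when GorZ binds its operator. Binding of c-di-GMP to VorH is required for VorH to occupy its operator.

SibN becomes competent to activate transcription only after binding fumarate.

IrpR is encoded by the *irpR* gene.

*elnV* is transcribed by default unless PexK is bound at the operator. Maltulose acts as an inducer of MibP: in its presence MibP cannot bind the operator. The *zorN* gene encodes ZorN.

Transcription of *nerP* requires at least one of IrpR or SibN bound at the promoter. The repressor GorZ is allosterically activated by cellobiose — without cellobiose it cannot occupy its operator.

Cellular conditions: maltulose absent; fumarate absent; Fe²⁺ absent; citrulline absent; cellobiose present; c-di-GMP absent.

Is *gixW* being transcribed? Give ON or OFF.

ON

Maltulose is absent, so MibP is active.
With repressor MibP bound, *nerD* is not transcribed.
So NerD is not produced.
With no repressor bound, *irpR* is transcribed.
So IrpR is produced and active.
Fumarate is absent, so SibN is inactive.
Activator IrpR is present, so *nerP* is transcribed.
So NerP is produced and active.
c-di-GMP is absent, so VorH is inactive.
Cellobiose is present, so GorZ is active.
With repressor GorZ bound, *pexK* is not transcribed.
So PexK is not produced.
With no repressor bound, *elnV* is transcribed.
So ElnV is produced and active.
Fe²⁺ is absent, so KepM is active.
With repressor ElnV bound, *zorN* is not transcribed.
So ZorN is not produced.
Activator NerP is present, so *gixW* is transcribed.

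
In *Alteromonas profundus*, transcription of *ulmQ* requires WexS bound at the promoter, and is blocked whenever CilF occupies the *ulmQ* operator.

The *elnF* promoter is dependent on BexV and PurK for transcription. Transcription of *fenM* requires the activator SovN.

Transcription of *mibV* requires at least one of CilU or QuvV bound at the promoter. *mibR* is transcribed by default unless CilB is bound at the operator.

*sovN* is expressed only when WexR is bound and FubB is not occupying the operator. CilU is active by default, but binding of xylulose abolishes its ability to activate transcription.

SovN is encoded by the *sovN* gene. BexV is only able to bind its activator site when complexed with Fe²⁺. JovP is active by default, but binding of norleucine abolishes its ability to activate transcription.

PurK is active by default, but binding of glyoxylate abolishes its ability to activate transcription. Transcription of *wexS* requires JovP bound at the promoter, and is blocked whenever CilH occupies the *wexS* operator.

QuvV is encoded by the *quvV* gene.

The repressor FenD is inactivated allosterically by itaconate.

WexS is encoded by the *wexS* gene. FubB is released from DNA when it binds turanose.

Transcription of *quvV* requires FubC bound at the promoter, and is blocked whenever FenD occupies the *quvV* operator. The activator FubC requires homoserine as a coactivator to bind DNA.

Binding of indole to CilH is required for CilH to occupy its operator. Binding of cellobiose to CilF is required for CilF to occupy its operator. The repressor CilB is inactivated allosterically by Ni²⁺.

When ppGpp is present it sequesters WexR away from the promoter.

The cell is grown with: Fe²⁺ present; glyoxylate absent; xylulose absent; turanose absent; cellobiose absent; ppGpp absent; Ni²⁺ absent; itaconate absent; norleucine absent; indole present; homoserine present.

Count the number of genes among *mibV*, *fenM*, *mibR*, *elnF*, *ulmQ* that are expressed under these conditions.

Xylulose is absent, so CilU is active.
Homoserine is present, so FubC is active.
Itaconate is absent, so FenD is active.
With repressor FenD bound, *quvV* is not transcribed.
So QuvV is not produced.
Activator CilU is present, so *mibV* is transcribed.
→ *mibV* is ON.
ppGpp is absent, so WexR is active.
Turanose is absent, so FubB is active.
With repressor FubB bound, *sovN* is not transcribed.
So SovN is not produced.
Required activator SovN is absent, so *fenM* is not transcribed.
→ *fenM* is OFF.
Ni²⁺ is absent, so CilB is active.
With repressor CilB bound, *mibR* is not transcribed.
→ *mibR* is OFF.
Fe²⁺ is present, so BexV is active.
Glyoxylate is absent, so PurK is active.
No repressor is bound and BexV and PurK are active, so *elnF* is transcribed.
→ *elnF* is ON.
Cellobiose is absent, so CilF is inactive.
Norleucine is absent, so JovP is active.
Indole is present, so CilH is active.
With repressor CilH bound, *wexS* is not transcribed.
So WexS is not produced.
Required activator WexS is absent, so *ulmQ* is not transcribed.
→ *ulmQ* is OFF.
2 of the 5 genes are transcribed.

2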